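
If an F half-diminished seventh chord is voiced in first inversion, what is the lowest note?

The third of F half-diminished seventh (F–Ab–Cb–Eb) is Ab; that is the bass in first inversion.

Ab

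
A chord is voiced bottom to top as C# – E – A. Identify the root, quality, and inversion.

A major, first inversion

Reducing to letter names: C#, E, A. These stack in thirds as A–C#–E — an A major triad.
With the third (C#) in the bass, the chord is in first inversion (figured bass 6).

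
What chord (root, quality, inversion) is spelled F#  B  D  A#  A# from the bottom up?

The pitch classes F#, B, D, A# arrange in thirds as B–D–F#–A#: a B minor-major seventh chord.
F# is the fifth of B minor-major seventh; fifth in the bass means second inversion (figured bass 4/3).

B minor-major seventh, second inversion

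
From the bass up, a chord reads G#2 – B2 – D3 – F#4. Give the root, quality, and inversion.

G# half-diminished seventh, root position

The pitch classes G#, B, D, F# arrange in thirds as G#–B–D–F#: a G# half-diminished seventh chord.
The lowest note is G#, the root of the chord, so this is root position (figured bass 7).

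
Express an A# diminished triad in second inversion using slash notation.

A#dim/E

Second inversion of A# diminished has the fifth (E) in the bass. As a slash chord: A#dim/E.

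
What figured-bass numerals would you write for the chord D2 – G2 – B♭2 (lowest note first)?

The notes D, G, Bb stack in thirds as G–Bb–D — a G minor triad. The bass D is the fifth, so this is second inversion: figured 6/4.

6/4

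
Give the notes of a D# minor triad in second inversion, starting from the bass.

D# minor is D#–F#–A#. Second inversion puts the fifth (A#) in the bass, with the remaining tones above: A#, D#, F#.

A#, D#, F#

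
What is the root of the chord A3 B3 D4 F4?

B

The distinct letter names are A, B, D, F. Arranged as a stack of thirds they read B–D–F–A, so B is the root (a B half-diminished seventh chord).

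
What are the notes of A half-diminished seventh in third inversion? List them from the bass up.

Spelling A half-diminished seventh: A–C–Eb–G. In third inversion the seventh is bass, giving G, A, C, Eb from the bottom.

G, A, C, Eb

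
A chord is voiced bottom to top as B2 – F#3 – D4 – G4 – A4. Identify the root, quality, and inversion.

The distinct note names are B, F#, D, G, A. Stacked in thirds they read G–B–D–F#–A, which is a major ninth chord on G.
B is the third of G major ninth; third in the bass means first inversion.

G major ninth, first inversion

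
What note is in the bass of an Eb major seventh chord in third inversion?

The seventh of Eb major seventh (Eb–G–Bb–D) is D; that is the bass in third inversion.

D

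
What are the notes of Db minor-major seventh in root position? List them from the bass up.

Db, Fb, Ab, C

The chord tones are Db–Fb–Ab–C. With the root (Db) lowest for root position: Db, Fb, Ab, C.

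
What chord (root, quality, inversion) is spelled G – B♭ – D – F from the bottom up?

The pitch classes G, Bb, D, F arrange in thirds as G–Bb–D–F: a G minor seventh chord.
With the root (G) in the bass, the chord is in root position (figured bass 7).

G minor seventh, root position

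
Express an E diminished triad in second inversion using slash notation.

Second inversion of E diminished has the fifth (Bb) in the bass. As a slash chord: Edim/Bb.

Edim/Bb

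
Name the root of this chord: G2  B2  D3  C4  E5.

C

Reordering G, B, D, C, E into stacked thirds gives C–E–G–B–D; the bottom of that stack, C, is the root.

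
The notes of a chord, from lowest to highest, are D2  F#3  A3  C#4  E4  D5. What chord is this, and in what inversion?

D major ninth, root position

Reducing to letter names: D, F#, A, C#, E. These stack in thirds as D–F#–A–C#–E — a D major ninth chord.
The lowest note is D, the root of the chord, so this is root position.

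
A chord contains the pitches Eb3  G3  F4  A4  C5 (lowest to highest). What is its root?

The distinct letter names are Eb, G, F, A, C. Arranged as a stack of thirds they read F–A–C–Eb–G, so F is the root (an F dominant ninth chord).

F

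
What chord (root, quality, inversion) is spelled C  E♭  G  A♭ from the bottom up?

Ab major seventh, first inversion

The distinct note names are C, Eb, G, Ab. Stacked in thirds they read Ab–C–Eb–G, which is a major seventh chord on Ab.
With the third (C) in the bass, the chord is in first inversion (figured bass 6/5).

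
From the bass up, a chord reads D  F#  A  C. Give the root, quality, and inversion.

The distinct note names are D, F#, A, C. Stacked in thirds they read D–F#–A–C, which is a dominant seventh chord on D.
D is the root of D dominant seventh; root in the bass means root position (figured bass 7).

D dominant seventh, root position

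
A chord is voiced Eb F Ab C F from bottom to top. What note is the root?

The distinct letter names are Eb, F, Ab, C. Arranged as a stack of thirds they read F–Ab–C–Eb, so F is the root (an F minor seventh chord).

F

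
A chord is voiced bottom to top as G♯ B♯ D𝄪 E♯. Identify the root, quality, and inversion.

E# minor-major seventh, first inversion

Reducing to letter names: G#, B#, D##, E#. These stack in thirds as E#–G#–B#–D## — an E# minor-major seventh chord.
With the third (G#) in the bass, the chord is in first inversion (figured bass 6/5).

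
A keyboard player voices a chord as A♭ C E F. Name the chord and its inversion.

The pitch classes Ab, C, E, F arrange in thirds as F–Ab–C–E: an F minor-major seventh chord.
With the third (Ab) in the bass, the chord is in first inversion (figured bass 6/5).

F minor-major seventh, first inversion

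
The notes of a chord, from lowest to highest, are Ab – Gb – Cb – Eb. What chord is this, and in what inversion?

Ab minor seventh, root position

Reducing to letter names: Ab, Gb, Cb, Eb. These stack in thirds as Ab–Cb–Eb–Gb — an Ab minor seventh chord.
The lowest note is Ab, the root of the chord, so this is root position (figured bass 7).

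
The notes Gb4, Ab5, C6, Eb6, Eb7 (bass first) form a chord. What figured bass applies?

4/2

The notes Gb, Ab, C, Eb stack in thirds as Ab–C–Eb–Gb — an Ab dominant seventh chord. The bass Gb is the seventh, so this is third inversion: figured 4/2.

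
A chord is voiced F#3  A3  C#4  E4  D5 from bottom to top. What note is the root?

F#, A, C#, E, D are the tones of a D major ninth chord (D–F#–A–C#–E), making D the root.

D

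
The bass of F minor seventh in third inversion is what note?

Eb

The seventh of F minor seventh (F–Ab–C–Eb) is Eb; that is the bass in third inversion.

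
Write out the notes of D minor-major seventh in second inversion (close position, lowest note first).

A, C#, D, F

D minor-major seventh is D–F–A–C#. Second inversion puts the fifth (A) in the bass, with the remaining tones above: A, C#, D, F.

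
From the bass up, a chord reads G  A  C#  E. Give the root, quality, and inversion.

A dominant seventh, third inversion

The distinct note names are G, A, C#, E. Stacked in thirds they read A–C#–E–G, which is a dominant seventh chord on A.
The lowest note is G, the seventh of the chord, so this is third inversion (figured bass 4/2).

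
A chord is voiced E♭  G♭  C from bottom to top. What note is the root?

C

Eb, Gb, C are the tones of a C diminished triad (C–Eb–Gb), making C the root.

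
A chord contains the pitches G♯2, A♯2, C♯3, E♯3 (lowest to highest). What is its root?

A#

Reordering G#, A#, C#, E# into stacked thirds gives A#–C#–E#–G#; the bottom of that stack, A#, is the root.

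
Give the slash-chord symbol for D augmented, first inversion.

Daug/F#

First inversion of D augmented has the third (F#) in the bass. As a slash chord: Daug/F#.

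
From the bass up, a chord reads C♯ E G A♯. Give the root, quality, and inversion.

A# diminished seventh, first inversion

Reducing to letter names: C#, E, G, A#. These stack in thirds as A#–C#–E–G — an A# diminished seventh chord.
The lowest note is C#, the third of the chord, so this is first inversion (figured bass 6/5).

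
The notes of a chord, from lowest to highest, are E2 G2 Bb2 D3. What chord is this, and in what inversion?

Reducing to letter names: E, G, Bb, D. These stack in thirds as E–G–Bb–D — an E half-diminished seventh chord.
The lowest note is E, the root of the chord, so this is root position (figured bass 7).

E half-diminished seventh, root position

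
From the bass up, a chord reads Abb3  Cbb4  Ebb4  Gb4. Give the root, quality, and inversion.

The distinct note names are Abb, Cbb, Ebb, Gb. Stacked in thirds they read Abb–Cbb–Ebb–Gb, which is a minor-major seventh chord on Abb.
The lowest note is Abb, the root of the chord, so this is root position (figured bass 7).

Abb minor-major seventh, root position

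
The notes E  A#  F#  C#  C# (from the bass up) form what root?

The distinct letter names are E, A#, F#, C#. Arranged as a stack of thirds they read F#–A#–C#–E, so F# is the root (an F# dominant seventh chord).

F#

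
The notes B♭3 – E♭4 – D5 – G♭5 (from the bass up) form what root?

Eb

The distinct letter names are Bb, Eb, D, Gb. Arranged as a stack of thirds they read Eb–Gb–Bb–D, so Eb is the root (an Eb minor-major seventh chord).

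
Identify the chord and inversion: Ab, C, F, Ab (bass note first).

The distinct note names are Ab, C, F. Stacked in thirds they read F–Ab–C, which is a minor triad on F.
With the third (Ab) in the bass, the chord is in first inversion (figured bass 6).

F minor, first inversion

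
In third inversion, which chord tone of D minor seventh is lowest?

In third inversion the seventh is lowest. For D minor seventh (D–F–A–C) that is C.

C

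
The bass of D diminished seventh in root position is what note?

D diminished seventh is D–F–Ab–Cb. Root position places the root in the bass: D.

D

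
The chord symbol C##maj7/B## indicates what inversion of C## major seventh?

third inversion

C##maj7/B## means C## major seventh with B## in the bass. B## is the seventh of C## major seventh (C##–E##–G##–B##), so this is third inversion.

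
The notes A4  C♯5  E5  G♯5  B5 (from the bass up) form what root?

A

A, C#, E, G#, B are the tones of an A major ninth chord (A–C#–E–G#–B), making A the root.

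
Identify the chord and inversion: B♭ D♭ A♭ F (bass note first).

Bb minor seventh, root position

The distinct note names are Bb, Db, Ab, F. Stacked in thirds they read Bb–Db–F–Ab, which is a minor seventh chord on Bb.
With the root (Bb) in the bass, the chord is in root position (figured bass 7).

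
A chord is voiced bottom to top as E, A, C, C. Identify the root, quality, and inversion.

A minor, second inversion

The pitch classes E, A, C arrange in thirds as A–C–E: an A minor triad.
With the fifth (E) in the bass, the chord is in second inversion (figured bass 6/4).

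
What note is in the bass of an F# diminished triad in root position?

F#

In root position the root is lowest. For F# diminished (F#–A–C) that is F#.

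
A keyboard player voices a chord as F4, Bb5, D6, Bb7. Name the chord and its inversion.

Bb major, second inversion

The pitch classes F, Bb, D arrange in thirds as Bb–D–F: a Bb major triad.
The lowest note is F, the fifth of the chord, so this is second inversion (figured bass 6/4).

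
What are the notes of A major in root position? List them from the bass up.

A, C#, E

A major is A–C#–E. Root position puts the root (A) in the bass, with the remaining tones above: A, C#, E.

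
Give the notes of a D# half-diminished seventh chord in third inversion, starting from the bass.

Spelling D# half-diminished seventh: D#–F#–A–C#. In third inversion the seventh is bass, giving C#, D#, F#, A from the bottom.

C#, D#, F#, A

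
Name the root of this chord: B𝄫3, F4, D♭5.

Bbb

The distinct letter names are Bbb, F, Db. Arranged as a stack of thirds they read Bbb–Db–F, so Bbb is the root (a Bbb augmented triad).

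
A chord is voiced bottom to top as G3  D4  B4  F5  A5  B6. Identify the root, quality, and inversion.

G dominant ninth, root position

The distinct note names are G, D, B, F, A. Stacked in thirds they read G–B–D–F–A, which is a dominant ninth chord on G.
G is the root of G dominant ninth; root in the bass means root position.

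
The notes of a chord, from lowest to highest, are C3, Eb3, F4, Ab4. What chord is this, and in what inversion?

The pitch classes C, Eb, F, Ab arrange in thirds as F–Ab–C–Eb: an F minor seventh chord.
The lowest note is C, the fifth of the chord, so this is second inversion (figured bass 4/3).

F minor seventh, second inversion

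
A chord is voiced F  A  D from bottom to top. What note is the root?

D

F, A, D are the tones of a D minor triad (D–F–A), making D the root.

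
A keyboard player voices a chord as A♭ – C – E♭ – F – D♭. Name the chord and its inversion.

The pitch classes Ab, C, Eb, F, Db arrange in thirds as Db–F–Ab–C–Eb: a Db major ninth chord.
With the fifth (Ab) in the bass, the chord is in second inversion.

Db major ninth, second inversion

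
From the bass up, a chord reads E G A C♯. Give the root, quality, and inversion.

A dominant seventh, second inversion

Reducing to letter names: E, G, A, C#. These stack in thirds as A–C#–E–G — an A dominant seventh chord.
E is the fifth of A dominant seventh; fifth in the bass means second inversion (figured bass 4/3).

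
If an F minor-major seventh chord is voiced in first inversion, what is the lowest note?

Ab

In first inversion the third is lowest. For F minor-major seventh (F–Ab–C–E) that is Ab.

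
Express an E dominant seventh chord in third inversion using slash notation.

Third inversion of E dominant seventh has the seventh (D) in the bass. As a slash chord: E7/D.

E7/D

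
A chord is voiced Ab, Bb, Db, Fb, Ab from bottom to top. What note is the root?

Bb

The distinct letter names are Ab, Bb, Db, Fb. Arranged as a stack of thirds they read Bb–Db–Fb–Ab, so Bb is the root (a Bb half-diminished seventh chord).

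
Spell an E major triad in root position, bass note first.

E, G#, B

The chord tones are E–G#–B. With the root (E) lowest for root position: E, G#, B.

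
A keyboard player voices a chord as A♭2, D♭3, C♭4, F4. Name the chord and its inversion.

The distinct note names are Ab, Db, Cb, F. Stacked in thirds they read Db–F–Ab–Cb, which is a dominant seventh chord on Db.
With the fifth (Ab) in the bass, the chord is in second inversion (figured bass 4/3).

Db dominant seventh, second inversion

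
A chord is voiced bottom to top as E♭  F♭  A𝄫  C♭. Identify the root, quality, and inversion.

Fb minor-major seventh, third inversion

Reducing to letter names: Eb, Fb, Abb, Cb. These stack in thirds as Fb–Abb–Cb–Eb — an Fb minor-major seventh chord.
The lowest note is Eb, the seventh of the chord, so this is third inversion (figured bass 4/2).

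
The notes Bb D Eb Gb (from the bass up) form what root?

Eb

Reordering Bb, D, Eb, Gb into stacked thirds gives Eb–Gb–Bb–D; the bottom of that stack, Eb, is the root.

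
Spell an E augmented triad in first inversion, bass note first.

Spelling E augmented: E–G#–B#. In first inversion the third is bass, giving G#, B#, E from the bottom.

G#, B#, E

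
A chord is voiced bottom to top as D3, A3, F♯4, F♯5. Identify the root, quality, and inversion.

The distinct note names are D, A, F#. Stacked in thirds they read D–F#–A, which is a major triad on D.
With the root (D) in the bass, the chord is in root position (figured bass 5/3).

D major, root position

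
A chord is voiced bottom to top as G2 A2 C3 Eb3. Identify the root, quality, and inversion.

The pitch classes G, A, C, Eb arrange in thirds as A–C–Eb–G: an A half-diminished seventh chord.
With the seventh (G) in the bass, the chord is in third inversion (figured bass 4/2).

A half-diminished seventh, third inversion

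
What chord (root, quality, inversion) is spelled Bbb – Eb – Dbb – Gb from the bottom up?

Eb diminished seventh, second inversion

The pitch classes Bbb, Eb, Dbb, Gb arrange in thirds as Eb–Gb–Bbb–Dbb: an Eb diminished seventh chord.
With the fifth (Bbb) in the bass, the chord is in second inversion (figured bass 4/3).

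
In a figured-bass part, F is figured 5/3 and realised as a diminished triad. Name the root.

F

The figures 5/3 mean the root of the chord is in the bass. If F is the root of a diminished triad, the root is F (chord tones F–Ab–Cb).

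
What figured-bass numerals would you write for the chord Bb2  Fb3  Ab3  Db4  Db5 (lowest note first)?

The notes Bb, Fb, Ab, Db stack in thirds as Bb–Db–Fb–Ab — a Bb half-diminished seventh chord. The bass Bb is the root, so this is root position: figured 7.

7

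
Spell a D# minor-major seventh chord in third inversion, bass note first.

C##, D#, F#, A#

Spelling D# minor-major seventh: D#–F#–A#–C##. In third inversion the seventh is bass, giving C##, D#, F#, A# from the bottom.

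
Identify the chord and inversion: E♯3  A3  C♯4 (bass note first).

Reducing to letter names: E#, A, C#. These stack in thirds as A–C#–E# — an A augmented triad.
E# is the fifth of A augmented; fifth in the bass means second inversion (figured bass 6/4).

A augmented, second inversion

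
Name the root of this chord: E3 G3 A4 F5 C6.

F

The distinct letter names are E, G, A, F, C. Arranged as a stack of thirds they read F–A–C–E–G, so F is the root (an F major ninth chord).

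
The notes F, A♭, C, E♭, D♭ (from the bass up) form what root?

F, Ab, C, Eb, Db are the tones of a Db major ninth chord (Db–F–Ab–C–Eb), making Db the root.

Db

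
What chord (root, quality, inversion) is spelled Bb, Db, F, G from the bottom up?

The pitch classes Bb, Db, F, G arrange in thirds as G–Bb–Db–F: a G half-diminished seventh chord.
The lowest note is Bb, the third of the chord, so this is first inversion (figured bass 6/5).

G half-diminished seventh, first inversion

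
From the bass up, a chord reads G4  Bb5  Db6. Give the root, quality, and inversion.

G diminished, root position

The pitch classes G, Bb, Db arrange in thirds as G–Bb–Db: a G diminished triad.
G is the root of G diminished; root in the bass means root position (figured bass 5/3).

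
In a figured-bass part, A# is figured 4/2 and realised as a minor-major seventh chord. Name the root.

B

The figures 4/2 mean the seventh of the chord is in the bass. If A# is the seventh of a minor-major seventh chord, the root is B (chord tones B–D–F#–A#).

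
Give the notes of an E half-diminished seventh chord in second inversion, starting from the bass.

Bb, D, E, G

The chord tones are E–G–Bb–D. With the fifth (Bb) lowest for second inversion: Bb, D, E, G.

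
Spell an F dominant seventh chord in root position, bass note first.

F, A, C, Eb

The chord tones are F–A–C–Eb. With the root (F) lowest for root position: F, A, C, Eb.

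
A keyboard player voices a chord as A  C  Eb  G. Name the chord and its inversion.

A half-diminished seventh, root position

The pitch classes A, C, Eb, G arrange in thirds as A–C–Eb–G: an A half-diminished seventh chord.
The lowest note is A, the root of the chord, so this is root position (figured bass 7).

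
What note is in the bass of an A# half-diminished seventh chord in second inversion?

A# half-diminished seventh is A#–C#–E–G#. Second inversion places the fifth in the bass: E.

E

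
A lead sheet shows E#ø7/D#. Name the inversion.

third inversion

E#ø7/D# means E# half-diminished seventh with D# in the bass. D# is the seventh of E# half-diminished seventh (E#–G#–B–D#), so this is third inversion.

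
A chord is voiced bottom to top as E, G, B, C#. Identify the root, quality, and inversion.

C# half-diminished seventh, first inversion

The pitch classes E, G, B, C# arrange in thirds as C#–E–G–B: a C# half-diminished seventh chord.
E is the third of C# half-diminished seventh; third in the bass means first inversion (figured bass 6/5).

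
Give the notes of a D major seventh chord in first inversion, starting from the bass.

F#, A, C#, D

The chord tones are D–F#–A–C#. With the third (F#) lowest for first inversion: F#, A, C#, D.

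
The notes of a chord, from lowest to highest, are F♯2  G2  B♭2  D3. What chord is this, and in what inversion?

G minor-major seventh, third inversion

The distinct note names are F#, G, Bb, D. Stacked in thirds they read G–Bb–D–F#, which is a minor-major seventh chord on G.
F# is the seventh of G minor-major seventh; seventh in the bass means third inversion (figured bass 4/2).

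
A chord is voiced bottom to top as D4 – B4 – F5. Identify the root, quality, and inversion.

B diminished, first inversion

The distinct note names are D, B, F. Stacked in thirds they read B–D–F, which is a diminished triad on B.
With the third (D) in the bass, the chord is in first inversion (figured bass 6).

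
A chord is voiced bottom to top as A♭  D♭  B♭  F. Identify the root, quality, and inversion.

Reducing to letter names: Ab, Db, Bb, F. These stack in thirds as Bb–Db–F–Ab — a Bb minor seventh chord.
With the seventh (Ab) in the bass, the chord is in third inversion (figured bass 4/2).

Bb minor seventh, third inversion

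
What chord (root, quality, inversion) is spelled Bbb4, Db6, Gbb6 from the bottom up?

The distinct note names are Bbb, Db, Gbb. Stacked in thirds they read Gbb–Bbb–Db, which is an augmented triad on Gbb.
With the third (Bbb) in the bass, the chord is in first inversion (figured bass 6).

Gbb augmented, first inversion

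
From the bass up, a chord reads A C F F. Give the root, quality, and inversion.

The pitch classes A, C, F arrange in thirds as F–A–C: an F major triad.
With the third (A) in the bass, the chord is in first inversion (figured bass 6).

F major, first inversion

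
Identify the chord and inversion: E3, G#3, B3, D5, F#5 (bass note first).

E dominant ninth, root position

Reducing to letter names: E, G#, B, D, F#. These stack in thirds as E–G#–B–D–F# — an E dominant ninth chord.
E is the root of E dominant ninth; root in the bass means root position.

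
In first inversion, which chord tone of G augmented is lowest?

In first inversion the third is lowest. For G augmented (G–B–D#) that is B.

B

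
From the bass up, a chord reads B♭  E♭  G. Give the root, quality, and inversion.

Eb major, second inversion

Reducing to letter names: Bb, Eb, G. These stack in thirds as Eb–G–Bb — an Eb major triad.
The lowest note is Bb, the fifth of the chord, so this is second inversion (figured bass 6/4).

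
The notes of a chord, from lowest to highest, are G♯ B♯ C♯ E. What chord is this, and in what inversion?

C# minor-major seventh, second inversion

Reducing to letter names: G#, B#, C#, E. These stack in thirds as C#–E–G#–B# — a C# minor-major seventh chord.
With the fifth (G#) in the bass, the chord is in second inversion (figured bass 4/3).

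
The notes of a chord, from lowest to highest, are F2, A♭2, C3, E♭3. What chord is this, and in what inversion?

Reducing to letter names: F, Ab, C, Eb. These stack in thirds as F–Ab–C–Eb — an F minor seventh chord.
With the root (F) in the bass, the chord is in root position (figured bass 7).

F minor seventh, root position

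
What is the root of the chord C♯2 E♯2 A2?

A

The distinct letter names are C#, E#, A. Arranged as a stack of thirds they read A–C#–E#, so A is the root (an A augmented triad).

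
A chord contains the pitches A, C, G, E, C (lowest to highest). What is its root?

A

Reordering A, C, G, E into stacked thirds gives A–C–E–G; the bottom of that stack, A, is the root.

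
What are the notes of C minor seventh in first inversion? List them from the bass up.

The chord tones are C–Eb–G–Bb. With the third (Eb) lowest for first inversion: Eb, G, Bb, C.

Eb, G, Bb, C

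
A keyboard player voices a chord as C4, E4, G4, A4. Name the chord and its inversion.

Reducing to letter names: C, E, G, A. These stack in thirds as A–C–E–G — an A minor seventh chord.
With the third (C) in the bass, the chord is in first inversion (figured bass 6/5).

A minor seventh, first inversion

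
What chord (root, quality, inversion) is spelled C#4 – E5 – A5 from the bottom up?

A major, first inversion

Reducing to letter names: C#, E, A. These stack in thirds as A–C#–E — an A major triad.
The lowest note is C#, the third of the chord, so this is first inversion (figured bass 6).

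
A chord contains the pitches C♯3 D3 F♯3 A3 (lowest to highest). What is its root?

D

Reordering C#, D, F#, A into stacked thirds gives D–F#–A–C#; the bottom of that stack, D, is the root.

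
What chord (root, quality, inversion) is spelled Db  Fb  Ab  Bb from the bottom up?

The pitch classes Db, Fb, Ab, Bb arrange in thirds as Bb–Db–Fb–Ab: a Bb half-diminished seventh chord.
The lowest note is Db, the third of the chord, so this is first inversion (figured bass 6/5).

Bb half-diminished seventh, first inversion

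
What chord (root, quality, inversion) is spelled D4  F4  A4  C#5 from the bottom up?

D minor-major seventh, root position

Reducing to letter names: D, F, A, C#. These stack in thirds as D–F–A–C# — a D minor-major seventh chord.
D is the root of D minor-major seventh; root in the bass means root position (figured bass 7).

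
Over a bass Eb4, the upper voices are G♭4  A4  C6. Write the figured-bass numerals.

The notes Eb, Gb, A, C stack in thirds as A–C–Eb–Gb — an A diminished seventh chord. The bass Eb is the fifth, so this is second inversion: figured 4/3.

4/3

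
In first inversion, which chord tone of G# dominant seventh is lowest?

G# dominant seventh is G#–B#–D#–F#. First inversion places the third in the bass: B#.

B#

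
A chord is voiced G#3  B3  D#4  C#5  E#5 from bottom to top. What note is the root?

C#

Reordering G#, B, D#, C#, E# into stacked thirds gives C#–E#–G#–B–D#; the bottom of that stack, C#, is the root.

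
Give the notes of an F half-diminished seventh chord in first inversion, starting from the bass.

F half-diminished seventh is F–Ab–Cb–Eb. First inversion puts the third (Ab) in the bass, with the remaining tones above: Ab, Cb, Eb, F.

Ab, Cb, Eb, F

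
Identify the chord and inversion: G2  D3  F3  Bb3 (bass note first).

The distinct note names are G, D, F, Bb. Stacked in thirds they read G–Bb–D–F, which is a minor seventh chord on G.
The lowest note is G, the root of the chord, so this is root position (figured bass 7).

G minor seventh, root position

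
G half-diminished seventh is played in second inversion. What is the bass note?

Db

G half-diminished seventh is G–Bb–Db–F. Second inversion places the fifth in the bass: Db.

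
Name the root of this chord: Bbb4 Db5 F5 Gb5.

Reordering Bbb, Db, F, Gb into stacked thirds gives Gb–Bbb–Db–F; the bottom of that stack, Gb, is the root.

Gb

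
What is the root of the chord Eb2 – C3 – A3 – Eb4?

The distinct letter names are Eb, C, A. Arranged as a stack of thirds they read A–C–Eb, so A is the root (an A diminished triad).

A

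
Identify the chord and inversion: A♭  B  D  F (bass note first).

B diminished seventh, third inversion

The distinct note names are Ab, B, D, F. Stacked in thirds they read B–D–F–Ab, which is a diminished seventh chord on B.
The lowest note is Ab, the seventh of the chord, so this is third inversion (figured bass 4/2).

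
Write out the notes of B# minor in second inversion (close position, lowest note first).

The chord tones are B#–D#–F##. With the fifth (F##) lowest for second inversion: F##, B#, D#.

F##, B#, D#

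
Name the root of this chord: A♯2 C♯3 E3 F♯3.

F#

Reordering A#, C#, E, F# into stacked thirds gives F#–A#–C#–E; the bottom of that stack, F#, is the root.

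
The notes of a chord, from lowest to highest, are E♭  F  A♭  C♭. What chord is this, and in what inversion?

Reducing to letter names: Eb, F, Ab, Cb. These stack in thirds as F–Ab–Cb–Eb — an F half-diminished seventh chord.
The lowest note is Eb, the seventh of the chord, so this is third inversion (figured bass 4/2).

F half-diminished seventh, third inversion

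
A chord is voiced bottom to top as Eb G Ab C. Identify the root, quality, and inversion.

Ab major seventh, second inversion

The distinct note names are Eb, G, Ab, C. Stacked in thirds they read Ab–C–Eb–G, which is a major seventh chord on Ab.
The lowest note is Eb, the fifth of the chord, so this is second inversion (figured bass 4/3).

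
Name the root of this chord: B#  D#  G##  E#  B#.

B#, D#, G##, E# are the tones of an E# dominant seventh chord (E#–G##–B#–D#), making E# the root.

E#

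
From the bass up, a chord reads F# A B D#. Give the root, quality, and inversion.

B dominant seventh, second inversion

The pitch classes F#, A, B, D# arrange in thirds as B–D#–F#–A: a B dominant seventh chord.
With the fifth (F#) in the bass, the chord is in second inversion (figured bass 4/3).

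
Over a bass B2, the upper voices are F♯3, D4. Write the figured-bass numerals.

The notes B, F#, D stack in thirds as B–D–F# — a B minor triad. The bass B is the root, so this is root position: figured 5/3.

5/3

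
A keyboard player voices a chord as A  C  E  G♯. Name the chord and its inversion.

A minor-major seventh, root position

The pitch classes A, C, E, G# arrange in thirds as A–C–E–G#: an A minor-major seventh chord.
With the root (A) in the bass, the chord is in root position (figured bass 7).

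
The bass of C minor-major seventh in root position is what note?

C

C minor-major seventh is C–Eb–G–B. Root position places the root in the bass: C.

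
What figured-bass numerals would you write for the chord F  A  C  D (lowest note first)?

6/5

The notes F, A, C, D stack in thirds as D–F–A–C — a D minor seventh chord. The bass F is the third, so this is first inversion: figured 6/5.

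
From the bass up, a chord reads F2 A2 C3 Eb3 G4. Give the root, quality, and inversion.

Reducing to letter names: F, A, C, Eb, G. These stack in thirds as F–A–C–Eb–G — an F dominant ninth chord.
With the root (F) in the bass, the chord is in root position.

F dominant ninth, root position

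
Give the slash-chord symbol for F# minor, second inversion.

F#m/C#

Second inversion of F# minor has the fifth (C#) in the bass. As a slash chord: F#m/C#.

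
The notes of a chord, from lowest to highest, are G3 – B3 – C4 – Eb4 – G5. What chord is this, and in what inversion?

Reducing to letter names: G, B, C, Eb. These stack in thirds as C–Eb–G–B — a C minor-major seventh chord.
The lowest note is G, the fifth of the chord, so this is second inversion (figured bass 4/3).

C minor-major seventh, second inversion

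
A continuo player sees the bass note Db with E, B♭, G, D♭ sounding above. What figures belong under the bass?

4/2

The notes Db, E, Bb, G stack in thirds as E–G–Bb–Db — an E diminished seventh chord. The bass Db is the seventh, so this is third inversion: figured 4/2.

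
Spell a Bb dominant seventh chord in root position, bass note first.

Bb, D, F, Ab

Bb dominant seventh is Bb–D–F–Ab. Root position puts the root (Bb) in the bass, with the remaining tones above: Bb, D, F, Ab.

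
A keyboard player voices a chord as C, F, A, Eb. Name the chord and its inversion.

F dominant seventh, second inversion

The distinct note names are C, F, A, Eb. Stacked in thirds they read F–A–C–Eb, which is a dominant seventh chord on F.
The lowest note is C, the fifth of the chord, so this is second inversion (figured bass 4/3).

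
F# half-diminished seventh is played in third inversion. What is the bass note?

In third inversion the seventh is lowest. For F# half-diminished seventh (F#–A–C–E) that is E.

E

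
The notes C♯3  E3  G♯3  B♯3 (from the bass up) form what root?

C#, E, G#, B# are the tones of a C# minor-major seventh chord (C#–E–G#–B#), making C# the root.

C#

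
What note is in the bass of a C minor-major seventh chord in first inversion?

Eb

The third of C minor-major seventh (C–Eb–G–B) is Eb; that is the bass in first inversion.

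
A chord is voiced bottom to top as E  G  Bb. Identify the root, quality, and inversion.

Reducing to letter names: E, G, Bb. These stack in thirds as E–G–Bb — an E diminished triad.
E is the root of E diminished; root in the bass means root position (figured bass 5/3).

E diminished, root position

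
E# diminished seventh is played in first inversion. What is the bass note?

G#

E# diminished seventh is E#–G#–B–D. First inversion places the third in the bass: G#.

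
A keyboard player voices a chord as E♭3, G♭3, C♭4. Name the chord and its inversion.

Cb major, first inversion

The pitch classes Eb, Gb, Cb arrange in thirds as Cb–Eb–Gb: a Cb major triad.
With the third (Eb) in the bass, the chord is in first inversion (figured bass 6).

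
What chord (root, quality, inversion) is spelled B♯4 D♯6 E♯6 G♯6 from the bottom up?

Reducing to letter names: B#, D#, E#, G#. These stack in thirds as E#–G#–B#–D# — an E# minor seventh chord.
The lowest note is B#, the fifth of the chord, so this is second inversion (figured bass 4/3).

E# minor seventh, second inversion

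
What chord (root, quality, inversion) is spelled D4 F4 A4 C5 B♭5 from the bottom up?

The distinct note names are D, F, A, C, Bb. Stacked in thirds they read Bb–D–F–A–C, which is a major ninth chord on Bb.
The lowest note is D, the third of the chord, so this is first inversion.

Bb major ninth, first inversion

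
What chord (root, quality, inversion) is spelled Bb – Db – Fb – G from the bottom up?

G diminished seventh, first inversion

Reducing to letter names: Bb, Db, Fb, G. These stack in thirds as G–Bb–Db–Fb — a G diminished seventh chord.
Bb is the third of G diminished seventh; third in the bass means first inversion (figured bass 6/5).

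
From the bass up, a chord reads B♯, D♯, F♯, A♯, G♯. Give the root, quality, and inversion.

Reducing to letter names: B#, D#, F#, A#, G#. These stack in thirds as G#–B#–D#–F#–A# — a G# dominant ninth chord.
With the third (B#) in the bass, the chord is in first inversion.

G# dominant ninth, first inversion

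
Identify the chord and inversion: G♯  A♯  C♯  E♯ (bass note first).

A# minor seventh, third inversion

Reducing to letter names: G#, A#, C#, E#. These stack in thirds as A#–C#–E#–G# — an A# minor seventh chord.
G# is the seventh of A# minor seventh; seventh in the bass means third inversion (figured bass 4/2).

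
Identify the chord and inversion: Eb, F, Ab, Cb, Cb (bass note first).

The distinct note names are Eb, F, Ab, Cb. Stacked in thirds they read F–Ab–Cb–Eb, which is a half-diminished seventh chord on F.
The lowest note is Eb, the seventh of the chord, so this is third inversion (figured bass 4/2).

F half-diminished seventh, third inversion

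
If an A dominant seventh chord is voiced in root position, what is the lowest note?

A

A dominant seventh is A–C#–E–G. Root position places the root in the bass: A.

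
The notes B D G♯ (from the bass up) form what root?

Reordering B, D, G# into stacked thirds gives G#–B–D; the bottom of that stack, G#, is the root.

G#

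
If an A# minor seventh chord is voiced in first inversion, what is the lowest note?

C#

In first inversion the third is lowest. For A# minor seventh (A#–C#–E#–G#) that is C#.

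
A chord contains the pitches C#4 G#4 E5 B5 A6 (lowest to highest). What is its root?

C#, G#, E, B, A are the tones of an A major ninth chord (A–C#–E–G#–B), making A the root.

A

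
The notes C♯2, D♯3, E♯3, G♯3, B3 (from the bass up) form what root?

C#, D#, E#, G#, B are the tones of a C# dominant ninth chord (C#–E#–G#–B–D#), making C# the root.

C#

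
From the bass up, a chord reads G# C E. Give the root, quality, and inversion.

C augmented, second inversion

Reducing to letter names: G#, C, E. These stack in thirds as C–E–G# — a C augmented triad.
The lowest note is G#, the fifth of the chord, so this is second inversion (figured bass 6/4).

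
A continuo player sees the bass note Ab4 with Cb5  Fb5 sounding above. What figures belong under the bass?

6

The notes Ab, Cb, Fb stack in thirds as Fb–Ab–Cb — an Fb major triad. The bass Ab is the third, so this is first inversion: figured 6.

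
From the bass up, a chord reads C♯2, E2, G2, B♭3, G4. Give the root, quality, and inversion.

The distinct note names are C#, E, G, Bb. Stacked in thirds they read C#–E–G–Bb, which is a diminished seventh chord on C#.
With the root (C#) in the bass, the chord is in root position (figured bass 7).

C# diminished seventh, root position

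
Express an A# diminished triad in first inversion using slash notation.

A#dim/C#

First inversion of A# diminished has the third (C#) in the bass. As a slash chord: A#dim/C#.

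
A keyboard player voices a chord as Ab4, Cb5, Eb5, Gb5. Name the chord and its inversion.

The pitch classes Ab, Cb, Eb, Gb arrange in thirds as Ab–Cb–Eb–Gb: an Ab minor seventh chord.
With the root (Ab) in the bass, the chord is in root position (figured bass 7).

Ab minor seventh, root position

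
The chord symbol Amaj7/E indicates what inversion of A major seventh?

Amaj7/E means A major seventh with E in the bass. E is the fifth of A major seventh (A–C#–E–G#), so this is second inversion.

second inversion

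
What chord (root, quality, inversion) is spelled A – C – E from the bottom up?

The pitch classes A, C, E arrange in thirds as A–C–E: an A minor triad.
A is the root of A minor; root in the bass means root position (figured bass 5/3).

A minor, root position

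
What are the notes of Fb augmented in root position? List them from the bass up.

Spelling Fb augmented: Fb–Ab–C. In root position the root is bass, giving Fb, Ab, C from the bottom.

Fb, Ab, C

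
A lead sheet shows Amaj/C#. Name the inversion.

Amaj/C# means A major with C# in the bass. C# is the third of A major (A–C#–E), so this is first inversion.

first inversion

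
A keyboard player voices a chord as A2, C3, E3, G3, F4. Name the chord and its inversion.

Reducing to letter names: A, C, E, G, F. These stack in thirds as F–A–C–E–G — an F major ninth chord.
The lowest note is A, the third of the chord, so this is first inversion.

F major ninth, first inversion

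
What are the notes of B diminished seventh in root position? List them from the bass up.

B, D, F, Ab

Spelling B diminished seventh: B–D–F–Ab. In root position the root is bass, giving B, D, F, Ab from the bottom.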